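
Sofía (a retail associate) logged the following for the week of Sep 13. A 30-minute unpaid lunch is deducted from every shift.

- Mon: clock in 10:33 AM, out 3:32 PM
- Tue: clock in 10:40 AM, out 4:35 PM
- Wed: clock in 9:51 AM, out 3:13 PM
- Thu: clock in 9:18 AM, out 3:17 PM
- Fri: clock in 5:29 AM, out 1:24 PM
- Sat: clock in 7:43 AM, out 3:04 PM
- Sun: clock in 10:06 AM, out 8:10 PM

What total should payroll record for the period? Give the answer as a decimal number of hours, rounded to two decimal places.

Mon: 10:33 AM–3:32 PM = 4 h 59 min; less 30 min break → 4 h 29 min
Tue: 10:40 AM–4:35 PM = 5 h 55 min; less 30 min break → 5 h 25 min
Wed: 9:51 AM–3:13 PM = 5 h 22 min; less 30 min break → 4 h 52 min
Thu: 9:18 AM–3:17 PM = 5 h 59 min; less 30 min break → 5 h 29 min
Fri: 5:29 AM–1:24 PM = 7 h 55 min; less 30 min break → 7 h 25 min
Sat: 7:43 AM–3:04 PM = 7 h 21 min; less 30 min break → 6 h 51 min
Sun: 10:06 AM–8:10 PM = 10 h 4 min; less 30 min break → 9 h 34 min
Total: 4 h 29 min + 5 h 25 min + 4 h 52 min + 5 h 29 min + 7 h 25 min + 6 h 51 min + 9 h 34 min = 44 h 5 min.

44.08 hours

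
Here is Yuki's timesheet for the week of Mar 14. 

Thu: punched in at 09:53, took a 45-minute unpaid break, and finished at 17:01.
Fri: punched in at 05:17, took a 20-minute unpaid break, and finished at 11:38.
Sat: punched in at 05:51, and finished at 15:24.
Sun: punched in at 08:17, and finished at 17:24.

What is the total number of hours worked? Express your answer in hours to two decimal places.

31.07 hours

Thu: 09:53–17:01 = 7 h 8 min; less 45 min break → 6 h 23 min
Fri: 05:17–11:38 = 6 h 21 min; less 20 min break → 6 h 1 min
Sat: 05:51–15:24 = 9 h 33 min
Sun: 08:17–17:24 = 9 h 7 min
Total: 6 h 23 min + 6 h 1 min + 9 h 33 min + 9 h 7 min = 31 h 4 min.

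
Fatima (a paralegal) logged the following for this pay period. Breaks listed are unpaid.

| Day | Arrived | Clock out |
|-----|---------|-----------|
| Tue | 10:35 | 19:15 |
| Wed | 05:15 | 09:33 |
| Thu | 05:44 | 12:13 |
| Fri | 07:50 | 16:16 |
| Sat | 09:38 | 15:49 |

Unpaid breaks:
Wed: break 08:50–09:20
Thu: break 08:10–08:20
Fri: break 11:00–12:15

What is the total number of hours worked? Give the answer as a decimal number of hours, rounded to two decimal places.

32.15 hours

Tue: 10:35–19:15 = 8 h 40 min
Wed: 05:15–09:33 = 4 h 18 min; less 30 min break → 3 h 48 min
Thu: 05:44–12:13 = 6 h 29 min; less 10 min break → 6 h 19 min
Fri: 07:50–16:16 = 8 h 26 min; less 75 min break → 7 h 11 min
Sat: 09:38–15:49 = 6 h 11 min
Total: 8 h 40 min + 3 h 48 min + 6 h 19 min + 7 h 11 min + 6 h 11 min = 32 h 9 min.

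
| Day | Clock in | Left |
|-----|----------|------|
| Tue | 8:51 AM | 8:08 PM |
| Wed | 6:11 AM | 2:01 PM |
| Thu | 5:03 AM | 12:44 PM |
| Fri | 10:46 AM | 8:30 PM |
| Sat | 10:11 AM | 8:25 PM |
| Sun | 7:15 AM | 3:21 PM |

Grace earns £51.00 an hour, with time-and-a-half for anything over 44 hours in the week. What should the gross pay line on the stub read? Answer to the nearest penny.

£3075.30

Tue: 8:51 AM–8:08 PM = 11 h 17 min
Wed: 6:11 AM–2:01 PM = 7 h 50 min
Thu: 5:03 AM–12:44 PM = 7 h 41 min
Fri: 10:46 AM–8:30 PM = 9 h 44 min
Sat: 10:11 AM–8:25 PM = 10 h 14 min
Sun: 7:15 AM–3:21 PM = 8 h 6 min
Total worked: 54 h 52 min = 3292 min.
Regular 44 h 0 min = 2640 min at £51.00/h; overtime 10 h 52 min = 652 min at £76.50/h.
Pay = (2640 × £51.00 + 652 × £76.50) ÷ 60 = £3075.30.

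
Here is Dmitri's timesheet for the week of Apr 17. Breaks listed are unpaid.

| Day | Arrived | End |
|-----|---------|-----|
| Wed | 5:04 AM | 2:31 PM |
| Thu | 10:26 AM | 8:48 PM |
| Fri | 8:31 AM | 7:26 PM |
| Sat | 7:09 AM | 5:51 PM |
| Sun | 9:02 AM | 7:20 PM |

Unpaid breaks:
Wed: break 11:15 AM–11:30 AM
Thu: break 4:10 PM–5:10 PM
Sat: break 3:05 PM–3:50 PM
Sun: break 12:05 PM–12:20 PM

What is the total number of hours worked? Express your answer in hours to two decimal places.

Wed: 5:04 AM–2:31 PM = 9 h 27 min; less 15 min break → 9 h 12 min
Thu: 10:26 AM–8:48 PM = 10 h 22 min; less 60 min break → 9 h 22 min
Fri: 8:31 AM–7:26 PM = 10 h 55 min
Sat: 7:09 AM–5:51 PM = 10 h 42 min; less 45 min break → 9 h 57 min
Sun: 9:02 AM–7:20 PM = 10 h 18 min; less 15 min break → 10 h 3 min
Total: 9 h 12 min + 9 h 22 min + 10 h 55 min + 9 h 57 min + 10 h 3 min = 49 h 29 min.

49.48 hours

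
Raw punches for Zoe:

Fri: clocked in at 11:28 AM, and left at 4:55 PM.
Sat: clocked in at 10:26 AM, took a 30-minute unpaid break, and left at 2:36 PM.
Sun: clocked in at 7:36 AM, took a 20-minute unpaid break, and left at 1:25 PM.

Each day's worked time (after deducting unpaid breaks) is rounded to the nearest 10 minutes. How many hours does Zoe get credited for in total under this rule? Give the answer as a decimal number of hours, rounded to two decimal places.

14.67 hours

Fri: 11:28 AM–4:55 PM = 5 h 27 min → rounds to 5 h 30 min
Sat: 10:26 AM–2:36 PM = 4 h 10 min − 30 min = 3 h 40 min → rounds to 3 h 40 min
Sun: 7:36 AM–1:25 PM = 5 h 49 min − 20 min = 5 h 29 min → rounds to 5 h 30 min
Total credited: 14 h 40 min.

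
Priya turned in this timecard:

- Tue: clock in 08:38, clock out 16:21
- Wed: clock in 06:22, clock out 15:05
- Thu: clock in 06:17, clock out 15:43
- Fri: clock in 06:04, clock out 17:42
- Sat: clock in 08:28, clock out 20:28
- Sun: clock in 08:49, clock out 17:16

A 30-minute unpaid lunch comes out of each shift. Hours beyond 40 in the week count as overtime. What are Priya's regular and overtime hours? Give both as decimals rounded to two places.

Regular 40.00 hours, overtime 14.95 hours

Tue: 08:38–16:21 = 7 h 43 min; less 30 min break → 7 h 13 min
Wed: 06:22–15:05 = 8 h 43 min; less 30 min break → 8 h 13 min
Thu: 06:17–15:43 = 9 h 26 min; less 30 min break → 8 h 56 min
Fri: 06:04–17:42 = 11 h 38 min; less 30 min break → 11 h 8 min
Sat: 08:28–20:28 = 12 h 0 min; less 30 min break → 11 h 30 min
Sun: 08:49–17:16 = 8 h 27 min; less 30 min break → 7 h 57 min
Total worked: 54 h 57 min = 54.95 h.
Threshold 40 h → overtime 14 h 57 min, regular 40 h 0 min.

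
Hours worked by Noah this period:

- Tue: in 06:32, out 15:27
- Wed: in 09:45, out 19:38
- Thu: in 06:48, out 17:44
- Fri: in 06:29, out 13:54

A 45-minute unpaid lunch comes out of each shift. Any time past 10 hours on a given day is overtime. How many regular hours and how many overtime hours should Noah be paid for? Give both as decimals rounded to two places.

Regular 33.97 hours, overtime 0.18 hours

Tue: 06:32–15:27 = 8 h 55 min; less 45 min break → 8 h 10 min
Wed: 09:45–19:38 = 9 h 53 min; less 45 min break → 9 h 8 min
Thu: 06:48–17:44 = 10 h 56 min; less 45 min break → 10 h 11 min
Fri: 06:29–13:54 = 7 h 25 min; less 45 min break → 6 h 40 min
Tue reg 8 h 10 min / OT 0 h 0 min; Wed reg 9 h 8 min / OT 0 h 0 min; Thu reg 10 h 0 min / OT 0 h 11 min; Fri reg 6 h 40 min / OT 0 h 0 min.
Totals: regular 33 h 58 min, overtime 0 h 11 min.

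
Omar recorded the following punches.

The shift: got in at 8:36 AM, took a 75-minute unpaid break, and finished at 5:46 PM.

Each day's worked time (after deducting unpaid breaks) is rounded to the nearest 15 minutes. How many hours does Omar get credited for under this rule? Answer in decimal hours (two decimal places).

The shift: 8:36 AM–5:46 PM = 9 h 10 min − 75 min = 7 h 55 min → rounds to 8 h 0 min

8.00 hours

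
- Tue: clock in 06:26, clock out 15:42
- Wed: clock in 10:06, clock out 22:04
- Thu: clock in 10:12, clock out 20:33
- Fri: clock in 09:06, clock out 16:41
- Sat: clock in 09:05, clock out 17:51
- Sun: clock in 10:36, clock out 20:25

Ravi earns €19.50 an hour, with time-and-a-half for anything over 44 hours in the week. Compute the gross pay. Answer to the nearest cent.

€1260.19

Tue: 06:26–15:42 = 9 h 16 min
Wed: 10:06–22:04 = 11 h 58 min
Thu: 10:12–20:33 = 10 h 21 min
Fri: 09:06–16:41 = 7 h 35 min
Sat: 09:05–17:51 = 8 h 46 min
Sun: 10:36–20:25 = 9 h 49 min
Total worked: 57 h 45 min = 3465 min.
Regular 44 h 0 min = 2640 min at €19.50/h; overtime 13 h 45 min = 825 min at €29.25/h.
Pay = (2640 × €19.50 + 825 × €29.25) ÷ 60 = €1260.19.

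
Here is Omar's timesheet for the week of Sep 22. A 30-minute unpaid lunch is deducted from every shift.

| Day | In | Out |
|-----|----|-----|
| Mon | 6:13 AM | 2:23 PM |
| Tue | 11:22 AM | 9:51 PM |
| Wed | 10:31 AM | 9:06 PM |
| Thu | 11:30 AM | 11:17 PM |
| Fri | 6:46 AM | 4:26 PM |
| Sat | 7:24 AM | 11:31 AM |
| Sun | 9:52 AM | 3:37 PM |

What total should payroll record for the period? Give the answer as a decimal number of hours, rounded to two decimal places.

Mon: 6:13 AM–2:23 PM = 8 h 10 min; less 30 min break → 7 h 40 min
Tue: 11:22 AM–9:51 PM = 10 h 29 min; less 30 min break → 9 h 59 min
Wed: 10:31 AM–9:06 PM = 10 h 35 min; less 30 min break → 10 h 5 min
Thu: 11:30 AM–11:17 PM = 11 h 47 min; less 30 min break → 11 h 17 min
Fri: 6:46 AM–4:26 PM = 9 h 40 min; less 30 min break → 9 h 10 min
Sat: 7:24 AM–11:31 AM = 4 h 7 min; less 30 min break → 3 h 37 min
Sun: 9:52 AM–3:37 PM = 5 h 45 min; less 30 min break → 5 h 15 min
Total: 7 h 40 min + 9 h 59 min + 10 h 5 min + 11 h 17 min + 9 h 10 min + 3 h 37 min + 5 h 15 min = 57 h 3 min.

57.05 hours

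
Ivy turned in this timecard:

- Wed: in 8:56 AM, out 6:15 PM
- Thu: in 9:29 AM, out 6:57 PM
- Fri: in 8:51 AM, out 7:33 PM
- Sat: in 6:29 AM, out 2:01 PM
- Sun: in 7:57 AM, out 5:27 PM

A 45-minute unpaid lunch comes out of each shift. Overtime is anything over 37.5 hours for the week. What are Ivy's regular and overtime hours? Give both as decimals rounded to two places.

Regular 37.50 hours, overtime 5.27 hours

Wed: 8:56 AM–6:15 PM = 9 h 19 min; less 45 min break → 8 h 34 min
Thu: 9:29 AM–6:57 PM = 9 h 28 min; less 45 min break → 8 h 43 min
Fri: 8:51 AM–7:33 PM = 10 h 42 min; less 45 min break → 9 h 57 min
Sat: 6:29 AM–2:01 PM = 7 h 32 min; less 45 min break → 6 h 47 min
Sun: 7:57 AM–5:27 PM = 9 h 30 min; less 45 min break → 8 h 45 min
Total worked: 42 h 46 min = 42.77 h.
Threshold 37.5 h → overtime 5 h 16 min, regular 37 h 30 min.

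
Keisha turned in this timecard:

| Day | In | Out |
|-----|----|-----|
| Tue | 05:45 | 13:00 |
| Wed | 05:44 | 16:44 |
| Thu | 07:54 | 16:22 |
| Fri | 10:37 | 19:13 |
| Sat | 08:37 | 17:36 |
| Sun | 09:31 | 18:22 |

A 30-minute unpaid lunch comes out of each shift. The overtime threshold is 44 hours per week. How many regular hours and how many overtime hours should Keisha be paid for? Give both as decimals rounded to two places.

Regular 44.00 hours, overtime 6.15 hours

Tue: 05:45–13:00 = 7 h 15 min; less 30 min break → 6 h 45 min
Wed: 05:44–16:44 = 11 h 0 min; less 30 min break → 10 h 30 min
Thu: 07:54–16:22 = 8 h 28 min; less 30 min break → 7 h 58 min
Fri: 10:37–19:13 = 8 h 36 min; less 30 min break → 8 h 6 min
Sat: 08:37–17:36 = 8 h 59 min; less 30 min break → 8 h 29 min
Sun: 09:31–18:22 = 8 h 51 min; less 30 min break → 8 h 21 min
Total worked: 50 h 9 min = 50.15 h.
Threshold 44 h → overtime 6 h 9 min, regular 44 h 0 min.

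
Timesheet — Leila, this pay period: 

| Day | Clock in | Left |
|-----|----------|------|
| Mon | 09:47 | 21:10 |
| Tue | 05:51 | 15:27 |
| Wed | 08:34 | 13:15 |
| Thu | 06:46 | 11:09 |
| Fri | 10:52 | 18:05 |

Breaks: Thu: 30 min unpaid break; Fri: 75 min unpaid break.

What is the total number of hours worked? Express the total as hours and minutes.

Mon: 09:47–21:10 = 11 h 23 min
Tue: 05:51–15:27 = 9 h 36 min
Wed: 08:34–13:15 = 4 h 41 min
Thu: 06:46–11:09 = 4 h 23 min; less 30 min break → 3 h 53 min
Fri: 10:52–18:05 = 7 h 13 min; less 75 min break → 5 h 58 min
Total: 11 h 23 min + 9 h 36 min + 4 h 41 min + 3 h 53 min + 5 h 58 min = 35 h 31 min.

35 h 31 min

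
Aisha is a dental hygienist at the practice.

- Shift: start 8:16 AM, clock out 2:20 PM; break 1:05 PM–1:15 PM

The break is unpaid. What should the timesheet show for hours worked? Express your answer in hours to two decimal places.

5.90 hours

Shift: 8:16 AM–2:20 PM = 6 h 4 min; less 10 min break → 5 h 54 min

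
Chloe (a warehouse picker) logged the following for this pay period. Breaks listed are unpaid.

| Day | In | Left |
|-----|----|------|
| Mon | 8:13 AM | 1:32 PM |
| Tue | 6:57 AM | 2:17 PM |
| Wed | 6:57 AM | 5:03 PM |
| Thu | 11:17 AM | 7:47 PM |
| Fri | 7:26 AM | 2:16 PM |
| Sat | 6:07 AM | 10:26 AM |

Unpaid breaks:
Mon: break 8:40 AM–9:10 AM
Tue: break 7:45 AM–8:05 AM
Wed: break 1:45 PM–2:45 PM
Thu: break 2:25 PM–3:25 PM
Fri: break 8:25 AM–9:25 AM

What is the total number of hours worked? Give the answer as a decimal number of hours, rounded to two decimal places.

Mon: 8:13 AM–1:32 PM = 5 h 19 min; less 30 min break → 4 h 49 min
Tue: 6:57 AM–2:17 PM = 7 h 20 min; less 20 min break → 7 h 0 min
Wed: 6:57 AM–5:03 PM = 10 h 6 min; less 60 min break → 9 h 6 min
Thu: 11:17 AM–7:47 PM = 8 h 30 min; less 60 min break → 7 h 30 min
Fri: 7:26 AM–2:16 PM = 6 h 50 min; less 60 min break → 5 h 50 min
Sat: 6:07 AM–10:26 AM = 4 h 19 min
Total: 4 h 49 min + 7 h 0 min + 9 h 6 min + 7 h 30 min + 5 h 50 min + 4 h 19 min = 38 h 34 min.

38.57 hours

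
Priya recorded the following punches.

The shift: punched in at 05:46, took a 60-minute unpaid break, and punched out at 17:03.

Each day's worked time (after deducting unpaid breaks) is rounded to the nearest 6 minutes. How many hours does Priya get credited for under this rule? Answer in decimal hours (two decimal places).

10.30 hours

The shift: 05:46–17:03 = 11 h 17 min − 60 min = 10 h 17 min → rounds to 10 h 18 min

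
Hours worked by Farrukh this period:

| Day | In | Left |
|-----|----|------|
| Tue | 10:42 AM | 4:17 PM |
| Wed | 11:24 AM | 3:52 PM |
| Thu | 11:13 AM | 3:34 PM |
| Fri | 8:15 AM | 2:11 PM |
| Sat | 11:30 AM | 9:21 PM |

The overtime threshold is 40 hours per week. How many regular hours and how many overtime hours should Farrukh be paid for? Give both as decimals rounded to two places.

Tue: 10:42 AM–4:17 PM = 5 h 35 min
Wed: 11:24 AM–3:52 PM = 4 h 28 min
Thu: 11:13 AM–3:34 PM = 4 h 21 min
Fri: 8:15 AM–2:11 PM = 5 h 56 min
Sat: 11:30 AM–9:21 PM = 9 h 51 min
Total worked: 30 h 11 min = 30.18 h.
Threshold 40 h → overtime 0 h 0 min, regular 30 h 11 min.

Regular 30.18 hours, overtime 0.00 hours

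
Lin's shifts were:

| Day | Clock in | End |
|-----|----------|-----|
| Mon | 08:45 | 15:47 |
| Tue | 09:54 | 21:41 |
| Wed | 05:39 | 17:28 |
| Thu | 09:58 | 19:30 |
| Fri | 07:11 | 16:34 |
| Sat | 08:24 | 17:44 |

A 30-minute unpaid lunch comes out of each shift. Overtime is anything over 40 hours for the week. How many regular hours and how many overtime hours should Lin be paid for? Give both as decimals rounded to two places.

Regular 40.00 hours, overtime 15.88 hours

Mon: 08:45–15:47 = 7 h 2 min; less 30 min break → 6 h 32 min
Tue: 09:54–21:41 = 11 h 47 min; less 30 min break → 11 h 17 min
Wed: 05:39–17:28 = 11 h 49 min; less 30 min break → 11 h 19 min
Thu: 09:58–19:30 = 9 h 32 min; less 30 min break → 9 h 2 min
Fri: 07:11–16:34 = 9 h 23 min; less 30 min break → 8 h 53 min
Sat: 08:24–17:44 = 9 h 20 min; less 30 min break → 8 h 50 min
Total worked: 55 h 53 min = 55.88 h.
Threshold 40 h → overtime 15 h 53 min, regular 40 h 0 min.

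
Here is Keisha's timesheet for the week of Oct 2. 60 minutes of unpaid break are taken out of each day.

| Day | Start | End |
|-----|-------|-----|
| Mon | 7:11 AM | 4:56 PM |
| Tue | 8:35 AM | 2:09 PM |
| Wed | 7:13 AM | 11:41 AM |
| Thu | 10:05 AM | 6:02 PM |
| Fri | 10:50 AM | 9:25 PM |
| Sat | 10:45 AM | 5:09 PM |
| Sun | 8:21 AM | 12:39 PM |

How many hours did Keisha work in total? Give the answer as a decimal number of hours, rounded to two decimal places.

42.02 hours

Mon: 7:11 AM–4:56 PM = 9 h 45 min; less 60 min break → 8 h 45 min
Tue: 8:35 AM–2:09 PM = 5 h 34 min; less 60 min break → 4 h 34 min
Wed: 7:13 AM–11:41 AM = 4 h 28 min; less 60 min break → 3 h 28 min
Thu: 10:05 AM–6:02 PM = 7 h 57 min; less 60 min break → 6 h 57 min
Fri: 10:50 AM–9:25 PM = 10 h 35 min; less 60 min break → 9 h 35 min
Sat: 10:45 AM–5:09 PM = 6 h 24 min; less 60 min break → 5 h 24 min
Sun: 8:21 AM–12:39 PM = 4 h 18 min; less 60 min break → 3 h 18 min
Total: 8 h 45 min + 4 h 34 min + 3 h 28 min + 6 h 57 min + 9 h 35 min + 5 h 24 min + 3 h 18 min = 42 h 1 min.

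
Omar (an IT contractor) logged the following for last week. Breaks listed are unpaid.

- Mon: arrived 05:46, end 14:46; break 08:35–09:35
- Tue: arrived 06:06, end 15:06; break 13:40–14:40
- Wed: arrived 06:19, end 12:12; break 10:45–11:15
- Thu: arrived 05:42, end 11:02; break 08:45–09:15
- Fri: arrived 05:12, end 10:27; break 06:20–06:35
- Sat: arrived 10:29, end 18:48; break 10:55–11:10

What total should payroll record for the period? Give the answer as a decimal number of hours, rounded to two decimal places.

39.28 hours

Mon: 05:46–14:46 = 9 h 0 min; less 60 min break → 8 h 0 min
Tue: 06:06–15:06 = 9 h 0 min; less 60 min break → 8 h 0 min
Wed: 06:19–12:12 = 5 h 53 min; less 30 min break → 5 h 23 min
Thu: 05:42–11:02 = 5 h 20 min; less 30 min break → 4 h 50 min
Fri: 05:12–10:27 = 5 h 15 min; less 15 min break → 5 h 0 min
Sat: 10:29–18:48 = 8 h 19 min; less 15 min break → 8 h 4 min
Total: 8 h 0 min + 8 h 0 min + 5 h 23 min + 4 h 50 min + 5 h 0 min + 8 h 4 min = 39 h 17 min.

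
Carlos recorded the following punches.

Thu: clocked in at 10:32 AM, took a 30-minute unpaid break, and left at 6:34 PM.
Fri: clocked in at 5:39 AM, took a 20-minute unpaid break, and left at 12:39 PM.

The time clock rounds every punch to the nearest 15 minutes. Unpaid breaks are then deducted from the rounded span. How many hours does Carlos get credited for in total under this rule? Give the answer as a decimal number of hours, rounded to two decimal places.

Thu: in 10:32 AM→10:30 AM, out 6:34 PM→6:30 PM; 8 h 0 min − 30 min = 7 h 30 min
Fri: in 5:39 AM→5:45 AM, out 12:39 PM→12:45 PM; 7 h 0 min − 20 min = 6 h 40 min
Total credited: 14 h 10 min.

14.17 hours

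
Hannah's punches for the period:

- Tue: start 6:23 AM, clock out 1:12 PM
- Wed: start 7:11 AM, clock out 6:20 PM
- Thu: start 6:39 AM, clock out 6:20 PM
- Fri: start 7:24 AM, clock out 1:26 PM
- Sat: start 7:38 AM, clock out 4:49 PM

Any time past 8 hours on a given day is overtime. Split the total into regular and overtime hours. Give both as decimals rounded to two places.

Tue: 6:23 AM–1:12 PM = 6 h 49 min
Wed: 7:11 AM–6:20 PM = 11 h 9 min
Thu: 6:39 AM–6:20 PM = 11 h 41 min
Fri: 7:24 AM–1:26 PM = 6 h 2 min
Sat: 7:38 AM–4:49 PM = 9 h 11 min
Tue reg 6 h 49 min / OT 0 h 0 min; Wed reg 8 h 0 min / OT 3 h 9 min; Thu reg 8 h 0 min / OT 3 h 41 min; Fri reg 6 h 2 min / OT 0 h 0 min; Sat reg 8 h 0 min / OT 1 h 11 min.
Totals: regular 36 h 51 min, overtime 8 h 1 min.

Regular 36.85 hours, overtime 8.02 hours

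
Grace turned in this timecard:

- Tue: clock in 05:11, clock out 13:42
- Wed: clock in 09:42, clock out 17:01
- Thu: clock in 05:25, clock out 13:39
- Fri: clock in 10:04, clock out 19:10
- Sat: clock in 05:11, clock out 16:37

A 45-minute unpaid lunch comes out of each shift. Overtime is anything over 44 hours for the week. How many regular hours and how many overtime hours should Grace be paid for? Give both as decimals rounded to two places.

Regular 40.85 hours, overtime 0.00 hours

Tue: 05:11–13:42 = 8 h 31 min; less 45 min break → 7 h 46 min
Wed: 09:42–17:01 = 7 h 19 min; less 45 min break → 6 h 34 min
Thu: 05:25–13:39 = 8 h 14 min; less 45 min break → 7 h 29 min
Fri: 10:04–19:10 = 9 h 6 min; less 45 min break → 8 h 21 min
Sat: 05:11–16:37 = 11 h 26 min; less 45 min break → 10 h 41 min
Total worked: 40 h 51 min = 40.85 h.
Threshold 44 h → overtime 0 h 0 min, regular 40 h 51 min.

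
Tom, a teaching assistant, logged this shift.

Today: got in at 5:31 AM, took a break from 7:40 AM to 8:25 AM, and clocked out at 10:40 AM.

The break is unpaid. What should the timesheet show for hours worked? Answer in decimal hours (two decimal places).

4.40 hours

Today: 5:31 AM–10:40 AM = 5 h 9 min; less 45 min break → 4 h 24 min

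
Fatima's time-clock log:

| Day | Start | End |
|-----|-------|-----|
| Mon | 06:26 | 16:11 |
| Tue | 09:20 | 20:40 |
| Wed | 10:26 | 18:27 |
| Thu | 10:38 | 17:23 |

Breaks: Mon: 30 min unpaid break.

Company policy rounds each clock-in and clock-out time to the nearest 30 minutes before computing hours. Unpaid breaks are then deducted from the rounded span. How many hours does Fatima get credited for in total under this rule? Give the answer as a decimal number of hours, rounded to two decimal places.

35.00 hours

Mon: in 06:26→06:30, out 16:11→16:00; 9 h 30 min − 30 min = 9 h 0 min
Tue: in 09:20→09:30, out 20:40→20:30; 11 h 0 min
Wed: in 10:26→10:30, out 18:27→18:30; 8 h 0 min
Thu: in 10:38→10:30, out 17:23→17:30; 7 h 0 min
Total credited: 35 h 0 min.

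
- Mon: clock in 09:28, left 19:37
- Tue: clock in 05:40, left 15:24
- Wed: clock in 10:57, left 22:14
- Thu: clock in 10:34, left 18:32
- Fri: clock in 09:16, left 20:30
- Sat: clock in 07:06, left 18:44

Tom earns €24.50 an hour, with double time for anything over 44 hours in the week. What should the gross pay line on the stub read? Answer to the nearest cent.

€1960.00

Mon: 09:28–19:37 = 10 h 9 min
Tue: 05:40–15:24 = 9 h 44 min
Wed: 10:57–22:14 = 11 h 17 min
Thu: 10:34–18:32 = 7 h 58 min
Fri: 09:16–20:30 = 11 h 14 min
Sat: 07:06–18:44 = 11 h 38 min
Total worked: 62 h 0 min = 3720 min.
Regular 44 h 0 min = 2640 min at €24.50/h; overtime 18 h 0 min = 1080 min at €49.00/h.
Pay = (2640 × €24.50 + 1080 × €49.00) ÷ 60 = €1960.00.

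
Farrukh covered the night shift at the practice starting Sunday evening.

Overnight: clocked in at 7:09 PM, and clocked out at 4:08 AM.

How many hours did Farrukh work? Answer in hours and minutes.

Overnight: 7:09 PM → midnight = 4 h 51 min; midnight → 4:08 AM = 4 h 8 min; span 8 h 59 min

8 h 59 min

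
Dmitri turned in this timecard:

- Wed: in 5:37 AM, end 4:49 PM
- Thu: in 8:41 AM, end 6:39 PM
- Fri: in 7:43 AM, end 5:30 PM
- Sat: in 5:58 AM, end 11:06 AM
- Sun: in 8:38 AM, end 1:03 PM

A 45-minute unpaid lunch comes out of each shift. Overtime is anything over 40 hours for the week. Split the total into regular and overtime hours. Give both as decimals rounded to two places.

Regular 36.75 hours, overtime 0.00 hours

Wed: 5:37 AM–4:49 PM = 11 h 12 min; less 45 min break → 10 h 27 min
Thu: 8:41 AM–6:39 PM = 9 h 58 min; less 45 min break → 9 h 13 min
Fri: 7:43 AM–5:30 PM = 9 h 47 min; less 45 min break → 9 h 2 min
Sat: 5:58 AM–11:06 AM = 5 h 8 min; less 45 min break → 4 h 23 min
Sun: 8:38 AM–1:03 PM = 4 h 25 min; less 45 min break → 3 h 40 min
Total worked: 36 h 45 min = 36.75 h.
Threshold 40 h → overtime 0 h 0 min, regular 36 h 45 min.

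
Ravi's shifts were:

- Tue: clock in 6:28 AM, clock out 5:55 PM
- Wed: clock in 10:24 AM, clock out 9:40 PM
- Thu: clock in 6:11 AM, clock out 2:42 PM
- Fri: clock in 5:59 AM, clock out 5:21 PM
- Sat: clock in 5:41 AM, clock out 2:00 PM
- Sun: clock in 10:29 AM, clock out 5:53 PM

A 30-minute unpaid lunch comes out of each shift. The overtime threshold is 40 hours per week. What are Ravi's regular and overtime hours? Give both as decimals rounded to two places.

Regular 40.00 hours, overtime 15.32 hours

Tue: 6:28 AM–5:55 PM = 11 h 27 min; less 30 min break → 10 h 57 min
Wed: 10:24 AM–9:40 PM = 11 h 16 min; less 30 min break → 10 h 46 min
Thu: 6:11 AM–2:42 PM = 8 h 31 min; less 30 min break → 8 h 1 min
Fri: 5:59 AM–5:21 PM = 11 h 22 min; less 30 min break → 10 h 52 min
Sat: 5:41 AM–2:00 PM = 8 h 19 min; less 30 min break → 7 h 49 min
Sun: 10:29 AM–5:53 PM = 7 h 24 min; less 30 min break → 6 h 54 min
Total worked: 55 h 19 min = 55.32 h.
Threshold 40 h → overtime 15 h 19 min, regular 40 h 0 min.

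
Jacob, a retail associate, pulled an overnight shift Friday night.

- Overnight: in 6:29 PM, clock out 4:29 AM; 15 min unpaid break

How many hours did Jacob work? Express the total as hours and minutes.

9 h 45 min

Overnight: 6:29 PM → midnight = 5 h 31 min; midnight → 4:29 AM = 4 h 29 min; span 10 h 0 min; less 15 min break → 9 h 45 min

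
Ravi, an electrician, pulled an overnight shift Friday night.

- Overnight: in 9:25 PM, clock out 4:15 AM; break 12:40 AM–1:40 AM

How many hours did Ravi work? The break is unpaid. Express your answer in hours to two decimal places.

Overnight: 9:25 PM → midnight = 2 h 35 min; midnight → 4:15 AM = 4 h 15 min; span 6 h 50 min; less 60 min break → 5 h 50 min

5.83 hours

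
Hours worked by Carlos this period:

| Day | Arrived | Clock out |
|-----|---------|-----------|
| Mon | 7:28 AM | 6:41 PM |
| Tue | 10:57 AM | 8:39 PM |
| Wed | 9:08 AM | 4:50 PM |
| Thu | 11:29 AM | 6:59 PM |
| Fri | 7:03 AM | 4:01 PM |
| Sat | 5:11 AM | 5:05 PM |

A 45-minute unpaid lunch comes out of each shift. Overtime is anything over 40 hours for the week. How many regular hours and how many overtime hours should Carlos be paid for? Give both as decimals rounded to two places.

Mon: 7:28 AM–6:41 PM = 11 h 13 min; less 45 min break → 10 h 28 min
Tue: 10:57 AM–8:39 PM = 9 h 42 min; less 45 min break → 8 h 57 min
Wed: 9:08 AM–4:50 PM = 7 h 42 min; less 45 min break → 6 h 57 min
Thu: 11:29 AM–6:59 PM = 7 h 30 min; less 45 min break → 6 h 45 min
Fri: 7:03 AM–4:01 PM = 8 h 58 min; less 45 min break → 8 h 13 min
Sat: 5:11 AM–5:05 PM = 11 h 54 min; less 45 min break → 11 h 9 min
Total worked: 52 h 29 min = 52.48 h.
Threshold 40 h → overtime 12 h 29 min, regular 40 h 0 min.

Regular 40.00 hours, overtime 12.48 hours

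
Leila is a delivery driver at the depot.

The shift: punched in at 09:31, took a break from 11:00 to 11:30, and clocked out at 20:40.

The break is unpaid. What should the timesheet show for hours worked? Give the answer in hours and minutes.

10 h 39 min

The shift: 09:31–20:40 = 11 h 9 min; less 30 min break → 10 h 39 min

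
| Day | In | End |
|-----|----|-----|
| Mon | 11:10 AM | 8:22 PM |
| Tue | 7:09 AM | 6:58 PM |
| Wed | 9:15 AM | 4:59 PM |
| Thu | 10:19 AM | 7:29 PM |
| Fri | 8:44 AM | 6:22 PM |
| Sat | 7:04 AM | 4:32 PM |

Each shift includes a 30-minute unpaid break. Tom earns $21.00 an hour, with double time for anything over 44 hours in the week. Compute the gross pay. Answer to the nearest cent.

Mon: 11:10 AM–8:22 PM = 9 h 12 min; less 30 min break → 8 h 42 min
Tue: 7:09 AM–6:58 PM = 11 h 49 min; less 30 min break → 11 h 19 min
Wed: 9:15 AM–4:59 PM = 7 h 44 min; less 30 min break → 7 h 14 min
Thu: 10:19 AM–7:29 PM = 9 h 10 min; less 30 min break → 8 h 40 min
Fri: 8:44 AM–6:22 PM = 9 h 38 min; less 30 min break → 9 h 8 min
Sat: 7:04 AM–4:32 PM = 9 h 28 min; less 30 min break → 8 h 58 min
Total worked: 54 h 1 min = 3241 min.
Regular 44 h 0 min = 2640 min at $21.00/h; overtime 10 h 1 min = 601 min at $42.00/h.
Pay = (2640 × $21.00 + 601 × $42.00) ÷ 60 = $1344.70.

$1344.70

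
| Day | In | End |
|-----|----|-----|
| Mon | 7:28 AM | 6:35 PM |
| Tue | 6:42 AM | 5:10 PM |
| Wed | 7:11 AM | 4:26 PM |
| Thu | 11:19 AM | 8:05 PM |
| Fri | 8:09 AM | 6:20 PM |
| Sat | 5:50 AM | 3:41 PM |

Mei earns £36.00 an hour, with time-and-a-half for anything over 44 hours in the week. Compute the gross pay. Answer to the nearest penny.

Mon: 7:28 AM–6:35 PM = 11 h 7 min
Tue: 6:42 AM–5:10 PM = 10 h 28 min
Wed: 7:11 AM–4:26 PM = 9 h 15 min
Thu: 11:19 AM–8:05 PM = 8 h 46 min
Fri: 8:09 AM–6:20 PM = 10 h 11 min
Sat: 5:50 AM–3:41 PM = 9 h 51 min
Total worked: 59 h 38 min = 3578 min.
Regular 44 h 0 min = 2640 min at £36.00/h; overtime 15 h 38 min = 938 min at £54.00/h.
Pay = (2640 × £36.00 + 938 × £54.00) ÷ 60 = £2428.20.

£2428.20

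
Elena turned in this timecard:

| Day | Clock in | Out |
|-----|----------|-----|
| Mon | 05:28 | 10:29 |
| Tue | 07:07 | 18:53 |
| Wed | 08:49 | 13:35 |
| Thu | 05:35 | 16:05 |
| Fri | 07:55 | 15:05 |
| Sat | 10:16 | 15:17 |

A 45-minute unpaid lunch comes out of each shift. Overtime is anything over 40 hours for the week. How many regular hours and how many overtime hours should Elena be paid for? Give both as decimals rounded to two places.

Mon: 05:28–10:29 = 5 h 1 min; less 45 min break → 4 h 16 min
Tue: 07:07–18:53 = 11 h 46 min; less 45 min break → 11 h 1 min
Wed: 08:49–13:35 = 4 h 46 min; less 45 min break → 4 h 1 min
Thu: 05:35–16:05 = 10 h 30 min; less 45 min break → 9 h 45 min
Fri: 07:55–15:05 = 7 h 10 min; less 45 min break → 6 h 25 min
Sat: 10:16–15:17 = 5 h 1 min; less 45 min break → 4 h 16 min
Total worked: 39 h 44 min = 39.73 h.
Threshold 40 h → overtime 0 h 0 min, regular 39 h 44 min.

Regular 39.73 hours, overtime 0.00 hours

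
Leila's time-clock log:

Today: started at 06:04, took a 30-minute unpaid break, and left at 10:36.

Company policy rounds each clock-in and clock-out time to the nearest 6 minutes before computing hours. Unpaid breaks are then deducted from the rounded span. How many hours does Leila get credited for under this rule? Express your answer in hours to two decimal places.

4.00 hours

Today: in 06:04→06:06, out 10:36→10:36; 4 h 30 min − 30 min = 4 h 0 min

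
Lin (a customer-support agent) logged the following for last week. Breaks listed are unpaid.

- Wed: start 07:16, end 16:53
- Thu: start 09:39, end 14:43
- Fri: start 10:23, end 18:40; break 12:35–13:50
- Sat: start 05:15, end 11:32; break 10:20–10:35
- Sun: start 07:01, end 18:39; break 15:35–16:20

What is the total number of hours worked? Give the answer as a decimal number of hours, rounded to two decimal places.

Wed: 07:16–16:53 = 9 h 37 min
Thu: 09:39–14:43 = 5 h 4 min
Fri: 10:23–18:40 = 8 h 17 min; less 75 min break → 7 h 2 min
Sat: 05:15–11:32 = 6 h 17 min; less 15 min break → 6 h 2 min
Sun: 07:01–18:39 = 11 h 38 min; less 45 min break → 10 h 53 min
Total: 9 h 37 min + 5 h 4 min + 7 h 2 min + 6 h 2 min + 10 h 53 min = 38 h 38 min.

38.63 hours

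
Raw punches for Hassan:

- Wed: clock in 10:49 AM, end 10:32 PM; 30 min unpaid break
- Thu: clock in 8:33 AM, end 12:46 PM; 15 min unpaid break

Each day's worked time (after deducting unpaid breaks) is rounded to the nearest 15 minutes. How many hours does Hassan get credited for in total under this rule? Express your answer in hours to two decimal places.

15.25 hours

Wed: 10:49 AM–10:32 PM = 11 h 43 min − 30 min = 11 h 13 min → rounds to 11 h 15 min
Thu: 8:33 AM–12:46 PM = 4 h 13 min − 15 min = 3 h 58 min → rounds to 4 h 0 min
Total credited: 15 h 15 min.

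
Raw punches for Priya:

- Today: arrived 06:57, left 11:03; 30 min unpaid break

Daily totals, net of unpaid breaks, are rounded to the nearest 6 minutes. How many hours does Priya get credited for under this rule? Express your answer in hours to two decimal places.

Today: 06:57–11:03 = 4 h 6 min − 30 min = 3 h 36 min → rounds to 3 h 36 min

3.60 hours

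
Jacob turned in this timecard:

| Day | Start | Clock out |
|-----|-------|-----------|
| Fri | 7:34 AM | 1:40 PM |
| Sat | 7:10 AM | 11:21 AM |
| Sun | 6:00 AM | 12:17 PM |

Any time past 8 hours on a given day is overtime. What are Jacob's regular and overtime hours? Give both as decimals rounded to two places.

Regular 16.57 hours, overtime 0.00 hours

Fri: 7:34 AM–1:40 PM = 6 h 6 min
Sat: 7:10 AM–11:21 AM = 4 h 11 min
Sun: 6:00 AM–12:17 PM = 6 h 17 min
Fri reg 6 h 6 min / OT 0 h 0 min; Sat reg 4 h 11 min / OT 0 h 0 min; Sun reg 6 h 17 min / OT 0 h 0 min.
Totals: regular 16 h 34 min, overtime 0 h 0 min.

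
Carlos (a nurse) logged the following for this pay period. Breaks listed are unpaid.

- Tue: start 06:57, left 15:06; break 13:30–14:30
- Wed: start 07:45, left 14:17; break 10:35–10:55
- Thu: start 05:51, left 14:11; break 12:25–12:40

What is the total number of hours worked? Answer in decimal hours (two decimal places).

Tue: 06:57–15:06 = 8 h 9 min; less 60 min break → 7 h 9 min
Wed: 07:45–14:17 = 6 h 32 min; less 20 min break → 6 h 12 min
Thu: 05:51–14:11 = 8 h 20 min; less 15 min break → 8 h 5 min
Total: 7 h 9 min + 6 h 12 min + 8 h 5 min = 21 h 26 min.

21.43 hours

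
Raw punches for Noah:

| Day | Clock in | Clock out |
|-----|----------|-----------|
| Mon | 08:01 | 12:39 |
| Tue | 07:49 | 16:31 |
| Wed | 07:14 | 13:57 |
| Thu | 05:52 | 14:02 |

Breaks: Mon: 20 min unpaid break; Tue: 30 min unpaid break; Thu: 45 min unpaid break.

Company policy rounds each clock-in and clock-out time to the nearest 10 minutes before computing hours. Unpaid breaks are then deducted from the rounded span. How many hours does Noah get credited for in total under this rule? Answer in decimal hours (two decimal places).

Mon: in 08:01→08:00, out 12:39→12:40; 4 h 40 min − 20 min = 4 h 20 min
Tue: in 07:49→07:50, out 16:31→16:30; 8 h 40 min − 30 min = 8 h 10 min
Wed: in 07:14→07:10, out 13:57→14:00; 6 h 50 min
Thu: in 05:52→05:50, out 14:02→14:00; 8 h 10 min − 45 min = 7 h 25 min
Total credited: 26 h 45 min.

26.75 hours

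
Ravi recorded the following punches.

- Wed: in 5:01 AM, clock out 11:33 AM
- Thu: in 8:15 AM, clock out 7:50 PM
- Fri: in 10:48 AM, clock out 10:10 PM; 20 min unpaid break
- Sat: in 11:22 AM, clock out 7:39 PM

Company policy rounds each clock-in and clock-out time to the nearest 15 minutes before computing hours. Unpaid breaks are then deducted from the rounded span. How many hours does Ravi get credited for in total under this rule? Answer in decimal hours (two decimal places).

37.67 hours

Wed: in 5:01 AM→5:00 AM, out 11:33 AM→11:30 AM; 6 h 30 min
Thu: in 8:15 AM→8:15 AM, out 7:50 PM→7:45 PM; 11 h 30 min
Fri: in 10:48 AM→10:45 AM, out 10:10 PM→10:15 PM; 11 h 30 min − 20 min = 11 h 10 min
Sat: in 11:22 AM→11:15 AM, out 7:39 PM→7:45 PM; 8 h 30 min
Total credited: 37 h 40 min.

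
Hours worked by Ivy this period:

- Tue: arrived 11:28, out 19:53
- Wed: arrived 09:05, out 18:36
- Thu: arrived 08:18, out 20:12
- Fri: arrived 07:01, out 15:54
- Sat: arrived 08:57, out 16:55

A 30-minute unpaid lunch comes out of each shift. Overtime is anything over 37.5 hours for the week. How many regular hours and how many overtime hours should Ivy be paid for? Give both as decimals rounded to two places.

Regular 37.50 hours, overtime 6.68 hours

Tue: 11:28–19:53 = 8 h 25 min; less 30 min break → 7 h 55 min
Wed: 09:05–18:36 = 9 h 31 min; less 30 min break → 9 h 1 min
Thu: 08:18–20:12 = 11 h 54 min; less 30 min break → 11 h 24 min
Fri: 07:01–15:54 = 8 h 53 min; less 30 min break → 8 h 23 min
Sat: 08:57–16:55 = 7 h 58 min; less 30 min break → 7 h 28 min
Total worked: 44 h 11 min = 44.18 h.
Threshold 37.5 h → overtime 6 h 41 min, regular 37 h 30 min.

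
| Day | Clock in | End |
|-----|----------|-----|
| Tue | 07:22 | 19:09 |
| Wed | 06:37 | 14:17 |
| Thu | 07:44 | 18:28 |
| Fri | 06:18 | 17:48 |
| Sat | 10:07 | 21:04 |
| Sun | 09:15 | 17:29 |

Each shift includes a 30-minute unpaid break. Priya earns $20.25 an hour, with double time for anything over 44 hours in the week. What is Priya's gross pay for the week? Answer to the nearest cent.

Tue: 07:22–19:09 = 11 h 47 min; less 30 min break → 11 h 17 min
Wed: 06:37–14:17 = 7 h 40 min; less 30 min break → 7 h 10 min
Thu: 07:44–18:28 = 10 h 44 min; less 30 min break → 10 h 14 min
Fri: 06:18–17:48 = 11 h 30 min; less 30 min break → 11 h 0 min
Sat: 10:07–21:04 = 10 h 57 min; less 30 min break → 10 h 27 min
Sun: 09:15–17:29 = 8 h 14 min; less 30 min break → 7 h 44 min
Total worked: 57 h 52 min = 3472 min.
Regular 44 h 0 min = 2640 min at $20.25/h; overtime 13 h 52 min = 832 min at $40.50/h.
Pay = (2640 × $20.25 + 832 × $40.50) ÷ 60 = $1452.60.

$1452.60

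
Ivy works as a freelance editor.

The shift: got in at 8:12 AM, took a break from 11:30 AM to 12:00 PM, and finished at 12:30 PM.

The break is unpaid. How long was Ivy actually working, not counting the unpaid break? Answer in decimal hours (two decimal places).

The shift: 8:12 AM–12:30 PM = 4 h 18 min; less 30 min break → 3 h 48 min

3.80 hours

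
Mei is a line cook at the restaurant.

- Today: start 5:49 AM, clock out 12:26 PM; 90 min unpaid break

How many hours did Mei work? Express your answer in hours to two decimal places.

5.12 hours

Today: 5:49 AM–12:26 PM = 6 h 37 min; less 90 min break → 5 h 7 min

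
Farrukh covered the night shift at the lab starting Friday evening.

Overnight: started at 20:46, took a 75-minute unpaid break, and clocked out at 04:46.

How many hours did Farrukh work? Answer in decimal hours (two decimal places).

6.75 hours

Overnight: 20:46 → midnight = 3 h 14 min; midnight → 04:46 = 4 h 46 min; span 8 h 0 min; less 75 min break → 6 h 45 min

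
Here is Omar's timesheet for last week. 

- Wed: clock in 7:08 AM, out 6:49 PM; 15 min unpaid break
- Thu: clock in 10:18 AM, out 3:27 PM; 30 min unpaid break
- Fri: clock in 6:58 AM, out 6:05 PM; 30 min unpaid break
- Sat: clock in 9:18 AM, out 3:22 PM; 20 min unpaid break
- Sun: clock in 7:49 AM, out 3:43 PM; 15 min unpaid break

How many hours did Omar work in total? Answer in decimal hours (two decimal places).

40.08 hours

Wed: 7:08 AM–6:49 PM = 11 h 41 min; less 15 min break → 11 h 26 min
Thu: 10:18 AM–3:27 PM = 5 h 9 min; less 30 min break → 4 h 39 min
Fri: 6:58 AM–6:05 PM = 11 h 7 min; less 30 min break → 10 h 37 min
Sat: 9:18 AM–3:22 PM = 6 h 4 min; less 20 min break → 5 h 44 min
Sun: 7:49 AM–3:43 PM = 7 h 54 min; less 15 min break → 7 h 39 min
Total: 11 h 26 min + 4 h 39 min + 10 h 37 min + 5 h 44 min + 7 h 39 min = 40 h 5 min.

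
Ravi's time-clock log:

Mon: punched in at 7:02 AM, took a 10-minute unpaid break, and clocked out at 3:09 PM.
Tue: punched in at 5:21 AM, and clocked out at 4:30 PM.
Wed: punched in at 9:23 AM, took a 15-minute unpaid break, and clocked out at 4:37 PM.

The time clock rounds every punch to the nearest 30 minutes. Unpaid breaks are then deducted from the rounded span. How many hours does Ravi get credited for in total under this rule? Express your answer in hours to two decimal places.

Mon: in 7:02 AM→7:00 AM, out 3:09 PM→3:00 PM; 8 h 0 min − 10 min = 7 h 50 min
Tue: in 5:21 AM→5:30 AM, out 4:30 PM→4:30 PM; 11 h 0 min
Wed: in 9:23 AM→9:30 AM, out 4:37 PM→4:30 PM; 7 h 0 min − 15 min = 6 h 45 min
Total credited: 25 h 35 min.

25.58 hours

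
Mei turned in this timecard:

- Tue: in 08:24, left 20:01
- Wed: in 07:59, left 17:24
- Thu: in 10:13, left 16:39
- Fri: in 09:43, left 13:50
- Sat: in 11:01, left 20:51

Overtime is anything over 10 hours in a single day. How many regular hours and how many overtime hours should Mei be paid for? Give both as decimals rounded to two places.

Tue: 08:24–20:01 = 11 h 37 min
Wed: 07:59–17:24 = 9 h 25 min
Thu: 10:13–16:39 = 6 h 26 min
Fri: 09:43–13:50 = 4 h 7 min
Sat: 11:01–20:51 = 9 h 50 min
Tue reg 10 h 0 min / OT 1 h 37 min; Wed reg 9 h 25 min / OT 0 h 0 min; Thu reg 6 h 26 min / OT 0 h 0 min; Fri reg 4 h 7 min / OT 0 h 0 min; Sat reg 9 h 50 min / OT 0 h 0 min.
Totals: regular 39 h 48 min, overtime 1 h 37 min.

Regular 39.80 hours, overtime 1.62 hours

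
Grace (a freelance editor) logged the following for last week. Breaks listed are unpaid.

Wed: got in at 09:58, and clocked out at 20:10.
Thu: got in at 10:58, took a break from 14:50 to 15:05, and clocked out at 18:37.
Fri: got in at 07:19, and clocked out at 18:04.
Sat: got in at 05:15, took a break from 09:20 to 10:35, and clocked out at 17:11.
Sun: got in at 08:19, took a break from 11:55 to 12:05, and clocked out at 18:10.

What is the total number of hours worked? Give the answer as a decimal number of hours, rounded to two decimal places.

48.72 hours

Wed: 09:58–20:10 = 10 h 12 min
Thu: 10:58–18:37 = 7 h 39 min; less 15 min break → 7 h 24 min
Fri: 07:19–18:04 = 10 h 45 min
Sat: 05:15–17:11 = 11 h 56 min; less 75 min break → 10 h 41 min
Sun: 08:19–18:10 = 9 h 51 min; less 10 min break → 9 h 41 min
Total: 10 h 12 min + 7 h 24 min + 10 h 45 min + 10 h 41 min + 9 h 41 min = 48 h 43 min.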